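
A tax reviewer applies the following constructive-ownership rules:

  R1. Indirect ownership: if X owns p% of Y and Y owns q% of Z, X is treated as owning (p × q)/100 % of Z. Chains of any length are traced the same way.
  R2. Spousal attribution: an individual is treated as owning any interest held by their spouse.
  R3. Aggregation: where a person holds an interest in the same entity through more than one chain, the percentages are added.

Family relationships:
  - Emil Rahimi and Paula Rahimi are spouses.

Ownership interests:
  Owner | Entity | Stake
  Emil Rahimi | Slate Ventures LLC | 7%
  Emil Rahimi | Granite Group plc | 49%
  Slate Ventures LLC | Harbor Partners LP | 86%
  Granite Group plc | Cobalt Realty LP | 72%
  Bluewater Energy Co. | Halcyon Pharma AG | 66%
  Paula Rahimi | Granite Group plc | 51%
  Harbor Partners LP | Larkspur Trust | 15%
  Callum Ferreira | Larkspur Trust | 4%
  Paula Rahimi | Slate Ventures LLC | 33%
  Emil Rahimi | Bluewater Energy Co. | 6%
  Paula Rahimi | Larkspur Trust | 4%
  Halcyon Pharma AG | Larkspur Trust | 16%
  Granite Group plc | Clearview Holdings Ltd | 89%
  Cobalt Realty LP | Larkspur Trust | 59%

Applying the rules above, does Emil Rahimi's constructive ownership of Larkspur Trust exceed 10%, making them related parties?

Yes

By spousal attribution (R2), Emil Rahimi is treated as also owning Paula Rahimi's interest in Slate Ventures LLC, giving 7% + 33% = 40%.
By spousal attribution (R2), Emil Rahimi is treated as also owning Paula Rahimi's interest in Granite Group plc, giving 49% + 51% = 100%.
By spousal attribution (R2), Emil Rahimi is treated as owning Paula Rahimi's 4% interest in Larkspur Trust.
Chain via Slate Ventures LLC → Harbor Partners LP (R1): 40% × 86% × 15% = 5.16% of Larkspur Trust.
Chain via Granite Group plc → Cobalt Realty LP (R1): 100% × 72% × 59% = 42.48% of Larkspur Trust.
Chain via Bluewater Energy Co. → Halcyon Pharma AG (R1): 6% × 66% × 16% = 0.6336% of Larkspur Trust.
Direct interest in Larkspur Trust: 4%.
Aggregating (R3): 5.16% + 42.48% + 0.6336% + 4% = 52.2736%.
52.2736% exceeds the 10% threshold, so Emil is a related party to Larkspur Trust.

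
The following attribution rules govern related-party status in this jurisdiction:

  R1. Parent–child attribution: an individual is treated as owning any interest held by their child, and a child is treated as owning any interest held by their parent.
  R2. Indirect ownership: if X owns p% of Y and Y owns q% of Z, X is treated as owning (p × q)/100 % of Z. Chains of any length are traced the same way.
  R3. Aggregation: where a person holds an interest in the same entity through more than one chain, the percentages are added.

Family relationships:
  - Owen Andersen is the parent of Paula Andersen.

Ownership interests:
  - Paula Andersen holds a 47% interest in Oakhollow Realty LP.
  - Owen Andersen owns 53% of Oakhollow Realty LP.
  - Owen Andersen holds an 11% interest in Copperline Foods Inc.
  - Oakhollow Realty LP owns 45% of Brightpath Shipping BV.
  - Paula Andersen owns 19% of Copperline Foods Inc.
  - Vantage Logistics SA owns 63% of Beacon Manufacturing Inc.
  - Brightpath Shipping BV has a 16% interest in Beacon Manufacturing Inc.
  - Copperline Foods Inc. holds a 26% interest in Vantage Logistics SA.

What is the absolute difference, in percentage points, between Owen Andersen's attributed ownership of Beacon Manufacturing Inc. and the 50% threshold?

By parent–child attribution (R1), Owen Andersen is treated as also owning Paula Andersen's interest in Oakhollow Realty LP, giving 53% + 47% = 100%.
By parent–child attribution (R1), Owen Andersen is treated as also owning Paula Andersen's interest in Copperline Foods Inc, giving 11% + 19% = 30%.
Chain via Oakhollow Realty LP → Brightpath Shipping BV (R2): 100% × 45% × 16% = 7.2% of Beacon Manufacturing Inc.
Chain via Copperline Foods Inc. → Vantage Logistics SA (R2): 30% × 26% × 63% = 4.914% of Beacon Manufacturing Inc.
Aggregating (R3): 7.2% + 4.914% = 12.114%.
12.114% falls short of the 50% threshold by 37.886 percentage points.

37.886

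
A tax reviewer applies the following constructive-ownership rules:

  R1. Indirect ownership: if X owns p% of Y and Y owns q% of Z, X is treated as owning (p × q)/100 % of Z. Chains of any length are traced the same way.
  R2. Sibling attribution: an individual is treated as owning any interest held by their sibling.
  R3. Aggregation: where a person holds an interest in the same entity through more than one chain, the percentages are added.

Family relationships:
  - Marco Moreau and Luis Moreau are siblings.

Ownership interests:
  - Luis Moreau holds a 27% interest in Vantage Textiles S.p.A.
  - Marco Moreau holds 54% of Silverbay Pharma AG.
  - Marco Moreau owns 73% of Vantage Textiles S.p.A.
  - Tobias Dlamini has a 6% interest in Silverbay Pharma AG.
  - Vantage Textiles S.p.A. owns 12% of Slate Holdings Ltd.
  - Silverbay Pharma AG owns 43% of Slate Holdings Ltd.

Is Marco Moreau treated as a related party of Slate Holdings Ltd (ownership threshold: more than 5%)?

By sibling attribution (R2), Marco Moreau is treated as also owning Luis Moreau's interest in Vantage Textiles S.p.A, giving 73% + 27% = 100%.
Chain via Silverbay Pharma AG (R1): 54% × 43% = 23.22% of Slate Holdings Ltd.
Chain via Vantage Textiles S.p.A. (R1): 100% × 12% = 12% of Slate Holdings Ltd.
Aggregating (R3): 23.22% + 12% = 35.22%.
35.22% exceeds the 5% threshold, so Marco is a related party to Slate Holdings Ltd.

Yes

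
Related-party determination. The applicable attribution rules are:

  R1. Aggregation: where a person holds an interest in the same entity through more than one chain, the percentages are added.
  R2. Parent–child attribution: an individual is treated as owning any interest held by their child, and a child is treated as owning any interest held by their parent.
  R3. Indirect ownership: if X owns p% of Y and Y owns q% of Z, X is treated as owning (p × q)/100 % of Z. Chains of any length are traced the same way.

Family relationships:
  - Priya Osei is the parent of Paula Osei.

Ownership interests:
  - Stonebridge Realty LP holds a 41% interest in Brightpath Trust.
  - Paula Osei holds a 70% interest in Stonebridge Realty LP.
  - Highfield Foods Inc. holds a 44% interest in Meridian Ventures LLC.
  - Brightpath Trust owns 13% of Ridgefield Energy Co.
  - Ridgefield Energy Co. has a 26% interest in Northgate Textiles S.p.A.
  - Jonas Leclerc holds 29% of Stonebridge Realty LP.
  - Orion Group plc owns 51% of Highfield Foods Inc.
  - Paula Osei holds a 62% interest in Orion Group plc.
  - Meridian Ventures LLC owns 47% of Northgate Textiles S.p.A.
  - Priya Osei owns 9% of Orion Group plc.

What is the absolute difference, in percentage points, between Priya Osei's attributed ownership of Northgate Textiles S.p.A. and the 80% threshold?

By parent–child attribution (R2), Priya Osei is treated as also owning Paula Osei's interest in Orion Group plc, giving 9% + 62% = 71%.
By parent–child attribution (R2), Priya Osei is treated as owning Paula Osei's 70% interest in Stonebridge Realty LP.
Chain via Orion Group plc → Highfield Foods Inc. → Meridian Ventures LLC (R3): 71% × 51% × 44% × 47% = 7.488228% of Northgate Textiles S.p.A.
Chain via Stonebridge Realty LP → Brightpath Trust → Ridgefield Energy Co. (R3): 70% × 41% × 13% × 26% = 0.97006% of Northgate Textiles S.p.A.
Aggregating (R1): 7.488228% + 0.97006% = 8.458288%.
8.458288% falls short of the 80% threshold by 71.541712 percentage points.

71.541712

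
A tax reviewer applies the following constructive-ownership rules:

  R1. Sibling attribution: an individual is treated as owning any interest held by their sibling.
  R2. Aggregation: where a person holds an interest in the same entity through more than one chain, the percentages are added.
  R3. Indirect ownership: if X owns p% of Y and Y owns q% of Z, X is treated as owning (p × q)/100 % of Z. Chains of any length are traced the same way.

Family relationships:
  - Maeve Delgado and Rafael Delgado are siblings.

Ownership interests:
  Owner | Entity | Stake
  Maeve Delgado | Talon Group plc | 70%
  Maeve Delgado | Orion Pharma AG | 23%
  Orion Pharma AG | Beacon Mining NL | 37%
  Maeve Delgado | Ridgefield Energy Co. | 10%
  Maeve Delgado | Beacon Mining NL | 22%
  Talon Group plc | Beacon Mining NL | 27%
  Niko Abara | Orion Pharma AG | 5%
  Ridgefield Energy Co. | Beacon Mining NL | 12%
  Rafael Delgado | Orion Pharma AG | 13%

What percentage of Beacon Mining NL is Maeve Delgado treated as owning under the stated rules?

55.42%

By sibling attribution (R1), Maeve Delgado is treated as also owning Rafael Delgado's interest in Orion Pharma AG, giving 23% + 13% = 36%.
Chain via Ridgefield Energy Co. (R3): 10% × 12% = 1.2% of Beacon Mining NL.
Chain via Orion Pharma AG (R3): 36% × 37% = 13.32% of Beacon Mining NL.
Chain via Talon Group plc (R3): 70% × 27% = 18.9% of Beacon Mining NL.
Direct interest in Beacon Mining NL: 22%.
Aggregating (R2): 1.2% + 13.32% + 18.9% + 22% = 55.42%.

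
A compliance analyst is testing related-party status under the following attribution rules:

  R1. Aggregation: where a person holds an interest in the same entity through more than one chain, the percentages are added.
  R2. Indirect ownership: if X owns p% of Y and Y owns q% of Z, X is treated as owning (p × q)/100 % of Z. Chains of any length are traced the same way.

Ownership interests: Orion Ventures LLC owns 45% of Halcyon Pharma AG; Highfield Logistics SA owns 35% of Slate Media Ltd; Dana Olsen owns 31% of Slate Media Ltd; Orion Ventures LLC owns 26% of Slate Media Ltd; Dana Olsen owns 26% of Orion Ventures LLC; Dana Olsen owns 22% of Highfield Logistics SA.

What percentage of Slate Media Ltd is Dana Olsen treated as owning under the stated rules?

45.46%

Chain via Highfield Logistics SA (R2): 22% × 35% = 7.7% of Slate Media Ltd.
Chain via Orion Ventures LLC (R2): 26% × 26% = 6.76% of Slate Media Ltd.
Direct interest in Slate Media Ltd: 31%.
Aggregating (R1): 7.7% + 6.76% + 31% = 45.46%.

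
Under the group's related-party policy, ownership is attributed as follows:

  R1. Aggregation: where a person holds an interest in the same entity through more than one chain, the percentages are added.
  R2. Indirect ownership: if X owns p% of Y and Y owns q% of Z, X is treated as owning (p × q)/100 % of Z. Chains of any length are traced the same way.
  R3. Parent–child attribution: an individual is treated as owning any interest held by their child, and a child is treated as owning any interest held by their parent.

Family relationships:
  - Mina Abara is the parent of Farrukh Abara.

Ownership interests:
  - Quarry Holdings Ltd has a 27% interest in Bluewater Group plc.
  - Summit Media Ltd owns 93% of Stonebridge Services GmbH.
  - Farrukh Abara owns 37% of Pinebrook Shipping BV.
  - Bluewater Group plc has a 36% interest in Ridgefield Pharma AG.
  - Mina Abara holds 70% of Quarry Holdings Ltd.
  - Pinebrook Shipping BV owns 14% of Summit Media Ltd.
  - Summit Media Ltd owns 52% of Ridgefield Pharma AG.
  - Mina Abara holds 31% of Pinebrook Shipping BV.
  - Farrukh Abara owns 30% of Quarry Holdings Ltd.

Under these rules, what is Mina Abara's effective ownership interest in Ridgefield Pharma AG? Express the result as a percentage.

By parent–child attribution (R3), Mina Abara is treated as also owning Farrukh Abara's interest in Quarry Holdings Ltd, giving 70% + 30% = 100%.
By parent–child attribution (R3), Mina Abara is treated as also owning Farrukh Abara's interest in Pinebrook Shipping BV, giving 31% + 37% = 68%.
Chain via Quarry Holdings Ltd → Bluewater Group plc (R2): 100% × 27% × 36% = 9.72% of Ridgefield Pharma AG.
Chain via Pinebrook Shipping BV → Summit Media Ltd (R2): 68% × 14% × 52% = 4.9504% of Ridgefield Pharma AG.
Aggregating (R1): 9.72% + 4.9504% = 14.6704%.

14.6704%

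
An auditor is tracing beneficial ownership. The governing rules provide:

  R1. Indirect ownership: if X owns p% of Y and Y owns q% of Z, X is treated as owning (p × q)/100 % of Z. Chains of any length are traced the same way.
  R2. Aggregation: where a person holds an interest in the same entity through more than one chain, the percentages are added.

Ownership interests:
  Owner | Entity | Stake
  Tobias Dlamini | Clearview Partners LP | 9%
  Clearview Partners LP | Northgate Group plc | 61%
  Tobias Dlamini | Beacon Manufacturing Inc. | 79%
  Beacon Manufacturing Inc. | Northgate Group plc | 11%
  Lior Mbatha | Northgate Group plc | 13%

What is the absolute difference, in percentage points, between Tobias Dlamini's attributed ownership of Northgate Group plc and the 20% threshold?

5.82

Chain via Clearview Partners LP (R1): 9% × 61% = 5.49% of Northgate Group plc.
Chain via Beacon Manufacturing Inc. (R1): 79% × 11% = 8.69% of Northgate Group plc.
Aggregating (R2): 5.49% + 8.69% = 14.18%.
14.18% falls short of the 20% threshold by 5.82 percentage points.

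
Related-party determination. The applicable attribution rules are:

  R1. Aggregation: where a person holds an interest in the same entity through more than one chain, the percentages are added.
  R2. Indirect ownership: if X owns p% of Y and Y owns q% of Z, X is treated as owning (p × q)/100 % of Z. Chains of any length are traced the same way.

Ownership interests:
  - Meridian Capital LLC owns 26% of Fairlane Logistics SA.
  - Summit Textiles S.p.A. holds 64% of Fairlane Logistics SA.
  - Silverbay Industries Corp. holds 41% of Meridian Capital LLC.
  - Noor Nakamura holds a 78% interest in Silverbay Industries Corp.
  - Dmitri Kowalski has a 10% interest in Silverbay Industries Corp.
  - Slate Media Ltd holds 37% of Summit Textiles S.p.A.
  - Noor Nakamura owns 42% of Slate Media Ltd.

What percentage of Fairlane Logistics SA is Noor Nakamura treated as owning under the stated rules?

Chain via Slate Media Ltd → Summit Textiles S.p.A. (R2): 42% × 37% × 64% = 9.9456% of Fairlane Logistics SA.
Chain via Silverbay Industries Corp. → Meridian Capital LLC (R2): 78% × 41% × 26% = 8.3148% of Fairlane Logistics SA.
Aggregating (R1): 9.9456% + 8.3148% = 18.2604%.

18.2604%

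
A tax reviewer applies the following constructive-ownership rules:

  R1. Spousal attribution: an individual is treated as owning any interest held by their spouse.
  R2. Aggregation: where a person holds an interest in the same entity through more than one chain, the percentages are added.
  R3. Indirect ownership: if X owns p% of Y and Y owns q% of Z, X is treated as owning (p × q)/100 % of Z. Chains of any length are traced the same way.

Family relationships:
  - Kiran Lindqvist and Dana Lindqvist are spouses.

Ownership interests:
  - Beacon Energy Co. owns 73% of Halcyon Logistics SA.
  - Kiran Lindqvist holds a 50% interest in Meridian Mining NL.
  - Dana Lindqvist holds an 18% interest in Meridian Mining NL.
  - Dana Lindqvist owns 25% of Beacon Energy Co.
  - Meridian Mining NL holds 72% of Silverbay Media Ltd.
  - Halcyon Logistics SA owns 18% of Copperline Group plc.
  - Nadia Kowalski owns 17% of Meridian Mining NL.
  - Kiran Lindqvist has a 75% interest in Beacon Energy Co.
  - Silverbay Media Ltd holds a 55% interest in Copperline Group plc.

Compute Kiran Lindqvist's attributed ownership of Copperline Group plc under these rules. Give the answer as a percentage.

By spousal attribution (R1), Kiran Lindqvist is treated as also owning Dana Lindqvist's interest in Beacon Energy Co, giving 75% + 25% = 100%.
By spousal attribution (R1), Kiran Lindqvist is treated as also owning Dana Lindqvist's interest in Meridian Mining NL, giving 50% + 18% = 68%.
Chain via Beacon Energy Co. → Halcyon Logistics SA (R3): 100% × 73% × 18% = 13.14% of Copperline Group plc.
Chain via Meridian Mining NL → Silverbay Media Ltd (R3): 68% × 72% × 55% = 26.928% of Copperline Group plc.
Aggregating (R2): 13.14% + 26.928% = 40.068%.

40.068%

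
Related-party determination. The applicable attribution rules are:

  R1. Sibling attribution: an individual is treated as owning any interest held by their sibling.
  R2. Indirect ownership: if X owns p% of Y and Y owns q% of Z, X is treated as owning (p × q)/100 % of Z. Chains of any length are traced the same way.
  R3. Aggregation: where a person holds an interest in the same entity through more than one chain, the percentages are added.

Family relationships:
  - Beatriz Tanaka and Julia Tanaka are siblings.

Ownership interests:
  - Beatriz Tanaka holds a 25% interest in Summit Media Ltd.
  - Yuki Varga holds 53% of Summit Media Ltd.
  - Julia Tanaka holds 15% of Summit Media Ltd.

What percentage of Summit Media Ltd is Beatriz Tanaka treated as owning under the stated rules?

By sibling attribution (R1), Beatriz Tanaka is treated as also owning Julia Tanaka's interest in Summit Media Ltd, giving 25% + 15% = 40%.
Direct interest in Summit Media Ltd: 40%.

40%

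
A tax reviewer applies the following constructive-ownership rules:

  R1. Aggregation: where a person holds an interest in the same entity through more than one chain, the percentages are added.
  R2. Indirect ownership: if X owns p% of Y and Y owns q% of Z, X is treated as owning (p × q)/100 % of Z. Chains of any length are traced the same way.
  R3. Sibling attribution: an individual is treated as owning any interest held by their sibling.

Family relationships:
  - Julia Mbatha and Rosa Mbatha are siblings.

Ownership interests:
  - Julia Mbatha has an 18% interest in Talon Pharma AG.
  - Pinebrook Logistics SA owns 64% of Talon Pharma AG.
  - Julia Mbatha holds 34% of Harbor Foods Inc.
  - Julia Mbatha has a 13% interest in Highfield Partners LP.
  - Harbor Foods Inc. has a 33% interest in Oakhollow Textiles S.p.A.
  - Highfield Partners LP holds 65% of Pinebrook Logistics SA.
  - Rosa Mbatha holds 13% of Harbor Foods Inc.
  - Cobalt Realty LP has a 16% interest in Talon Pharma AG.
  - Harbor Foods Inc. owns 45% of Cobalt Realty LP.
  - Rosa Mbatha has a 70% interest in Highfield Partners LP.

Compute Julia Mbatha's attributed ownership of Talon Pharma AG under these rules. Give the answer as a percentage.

55.912%

By sibling attribution (R3), Julia Mbatha is treated as also owning Rosa Mbatha's interest in Highfield Partners LP, giving 13% + 70% = 83%.
By sibling attribution (R3), Julia Mbatha is treated as also owning Rosa Mbatha's interest in Harbor Foods Inc, giving 34% + 13% = 47%.
Chain via Highfield Partners LP → Pinebrook Logistics SA (R2): 83% × 65% × 64% = 34.528% of Talon Pharma AG.
Chain via Harbor Foods Inc. → Cobalt Realty LP (R2): 47% × 45% × 16% = 3.384% of Talon Pharma AG.
Direct interest in Talon Pharma AG: 18%.
Aggregating (R1): 34.528% + 3.384% + 18% = 55.912%.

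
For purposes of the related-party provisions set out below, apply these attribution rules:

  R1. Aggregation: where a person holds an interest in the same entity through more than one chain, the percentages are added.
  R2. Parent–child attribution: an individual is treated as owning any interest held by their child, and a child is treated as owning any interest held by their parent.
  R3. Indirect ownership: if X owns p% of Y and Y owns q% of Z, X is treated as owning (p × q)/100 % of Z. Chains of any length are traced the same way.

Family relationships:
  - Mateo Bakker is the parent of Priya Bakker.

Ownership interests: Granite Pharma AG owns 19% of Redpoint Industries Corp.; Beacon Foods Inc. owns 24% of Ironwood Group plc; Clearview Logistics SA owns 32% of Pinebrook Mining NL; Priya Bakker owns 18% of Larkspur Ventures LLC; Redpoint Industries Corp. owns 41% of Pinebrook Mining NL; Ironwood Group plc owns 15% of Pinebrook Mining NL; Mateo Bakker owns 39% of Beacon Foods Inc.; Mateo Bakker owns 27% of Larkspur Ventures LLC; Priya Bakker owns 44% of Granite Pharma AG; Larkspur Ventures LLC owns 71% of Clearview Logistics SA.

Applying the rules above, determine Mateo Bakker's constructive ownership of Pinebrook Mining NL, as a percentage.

15.0556%

By parent–child attribution (R2), Mateo Bakker is treated as also owning Priya Bakker's interest in Larkspur Ventures LLC, giving 27% + 18% = 45%.
By parent–child attribution (R2), Mateo Bakker is treated as owning Priya Bakker's 44% interest in Granite Pharma AG.
Chain via Larkspur Ventures LLC → Clearview Logistics SA (R3): 45% × 71% × 32% = 10.224% of Pinebrook Mining NL.
Chain via Beacon Foods Inc. → Ironwood Group plc (R3): 39% × 24% × 15% = 1.404% of Pinebrook Mining NL.
Chain via Granite Pharma AG → Redpoint Industries Corp. (R3): 44% × 19% × 41% = 3.4276% of Pinebrook Mining NL.
Aggregating (R1): 10.224% + 1.404% + 3.4276% = 15.0556%.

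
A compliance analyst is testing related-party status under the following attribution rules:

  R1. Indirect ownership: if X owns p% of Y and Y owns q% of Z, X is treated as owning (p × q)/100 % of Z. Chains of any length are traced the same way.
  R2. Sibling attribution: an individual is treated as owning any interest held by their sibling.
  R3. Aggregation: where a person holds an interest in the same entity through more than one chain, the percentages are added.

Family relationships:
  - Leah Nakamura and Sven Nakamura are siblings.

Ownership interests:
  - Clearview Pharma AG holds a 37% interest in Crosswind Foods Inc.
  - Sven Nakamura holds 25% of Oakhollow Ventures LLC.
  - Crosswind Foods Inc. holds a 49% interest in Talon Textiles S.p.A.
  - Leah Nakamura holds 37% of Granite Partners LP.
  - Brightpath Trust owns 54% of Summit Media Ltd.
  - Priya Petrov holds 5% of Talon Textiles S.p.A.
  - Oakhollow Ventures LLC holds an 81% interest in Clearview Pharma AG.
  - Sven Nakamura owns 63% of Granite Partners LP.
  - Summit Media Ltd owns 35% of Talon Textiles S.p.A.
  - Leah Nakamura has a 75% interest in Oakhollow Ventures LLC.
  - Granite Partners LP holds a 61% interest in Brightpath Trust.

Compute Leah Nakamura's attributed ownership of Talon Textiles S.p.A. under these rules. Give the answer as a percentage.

26.2143%

By sibling attribution (R2), Leah Nakamura is treated as also owning Sven Nakamura's interest in Granite Partners LP, giving 37% + 63% = 100%.
By sibling attribution (R2), Leah Nakamura is treated as also owning Sven Nakamura's interest in Oakhollow Ventures LLC, giving 75% + 25% = 100%.
Chain via Granite Partners LP → Brightpath Trust → Summit Media Ltd (R1): 100% × 61% × 54% × 35% = 11.529% of Talon Textiles S.p.A.
Chain via Oakhollow Ventures LLC → Clearview Pharma AG → Crosswind Foods Inc. (R1): 100% × 81% × 37% × 49% = 14.6853% of Talon Textiles S.p.A.
Aggregating (R3): 11.529% + 14.6853% = 26.2143%.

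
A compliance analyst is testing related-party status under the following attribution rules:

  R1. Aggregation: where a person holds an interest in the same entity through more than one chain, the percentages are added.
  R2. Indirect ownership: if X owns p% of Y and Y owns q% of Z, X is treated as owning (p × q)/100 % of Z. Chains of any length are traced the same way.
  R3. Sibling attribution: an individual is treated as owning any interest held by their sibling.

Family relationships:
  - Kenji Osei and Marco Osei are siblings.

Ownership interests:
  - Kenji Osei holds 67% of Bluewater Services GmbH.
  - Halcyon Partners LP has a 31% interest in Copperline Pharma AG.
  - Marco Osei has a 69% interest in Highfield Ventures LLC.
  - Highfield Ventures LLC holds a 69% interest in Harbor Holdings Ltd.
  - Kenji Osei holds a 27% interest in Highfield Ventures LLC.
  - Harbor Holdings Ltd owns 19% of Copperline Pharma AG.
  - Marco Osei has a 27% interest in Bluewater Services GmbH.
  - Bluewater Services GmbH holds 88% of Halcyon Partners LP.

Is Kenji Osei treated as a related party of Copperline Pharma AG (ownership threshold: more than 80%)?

By sibling attribution (R3), Kenji Osei is treated as also owning Marco Osei's interest in Highfield Ventures LLC, giving 27% + 69% = 96%.
By sibling attribution (R3), Kenji Osei is treated as also owning Marco Osei's interest in Bluewater Services GmbH, giving 67% + 27% = 94%.
Chain via Highfield Ventures LLC → Harbor Holdings Ltd (R2): 96% × 69% × 19% = 12.5856% of Copperline Pharma AG.
Chain via Bluewater Services GmbH → Halcyon Partners LP (R2): 94% × 88% × 31% = 25.6432% of Copperline Pharma AG.
Aggregating (R1): 12.5856% + 25.6432% = 38.2288%.
38.2288% does not exceed the 80% threshold, so Kenji is not a related party to Copperline Pharma AG.

No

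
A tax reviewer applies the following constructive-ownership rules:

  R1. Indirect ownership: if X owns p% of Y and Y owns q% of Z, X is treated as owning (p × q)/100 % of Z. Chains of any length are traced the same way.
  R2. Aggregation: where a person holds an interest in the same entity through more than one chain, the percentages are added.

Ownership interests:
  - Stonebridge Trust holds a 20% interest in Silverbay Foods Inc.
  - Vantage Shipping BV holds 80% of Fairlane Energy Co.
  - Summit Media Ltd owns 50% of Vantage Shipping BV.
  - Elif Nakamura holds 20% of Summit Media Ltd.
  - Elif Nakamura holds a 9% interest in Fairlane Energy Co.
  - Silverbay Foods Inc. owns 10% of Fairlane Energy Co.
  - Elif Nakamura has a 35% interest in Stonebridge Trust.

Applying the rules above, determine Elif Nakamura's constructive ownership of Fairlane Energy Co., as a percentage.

17.7%

Chain via Summit Media Ltd → Vantage Shipping BV (R1): 20% × 50% × 80% = 8% of Fairlane Energy Co.
Chain via Stonebridge Trust → Silverbay Foods Inc. (R1): 35% × 20% × 10% = 0.7% of Fairlane Energy Co.
Direct interest in Fairlane Energy Co: 9%.
Aggregating (R2): 8% + 0.7% + 9% = 17.7%.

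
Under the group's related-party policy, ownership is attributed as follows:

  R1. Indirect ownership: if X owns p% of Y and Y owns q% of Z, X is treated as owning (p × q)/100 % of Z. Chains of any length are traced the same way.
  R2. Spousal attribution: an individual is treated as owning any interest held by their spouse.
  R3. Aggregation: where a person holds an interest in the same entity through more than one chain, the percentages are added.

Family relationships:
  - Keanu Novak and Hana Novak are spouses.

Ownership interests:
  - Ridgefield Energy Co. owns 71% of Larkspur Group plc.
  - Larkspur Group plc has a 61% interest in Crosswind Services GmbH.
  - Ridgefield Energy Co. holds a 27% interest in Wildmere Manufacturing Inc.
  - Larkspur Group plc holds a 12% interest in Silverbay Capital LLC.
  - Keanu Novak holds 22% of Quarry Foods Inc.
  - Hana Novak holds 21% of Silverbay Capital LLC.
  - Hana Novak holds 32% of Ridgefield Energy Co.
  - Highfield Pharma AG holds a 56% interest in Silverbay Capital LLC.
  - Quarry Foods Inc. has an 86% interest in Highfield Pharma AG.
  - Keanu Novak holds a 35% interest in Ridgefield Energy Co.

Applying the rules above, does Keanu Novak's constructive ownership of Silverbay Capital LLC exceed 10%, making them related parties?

By spousal attribution (R2), Keanu Novak is treated as also owning Hana Novak's interest in Ridgefield Energy Co, giving 35% + 32% = 67%.
By spousal attribution (R2), Keanu Novak is treated as owning Hana Novak's 21% interest in Silverbay Capital LLC.
Chain via Ridgefield Energy Co. → Larkspur Group plc (R1): 67% × 71% × 12% = 5.7084% of Silverbay Capital LLC.
Chain via Quarry Foods Inc. → Highfield Pharma AG (R1): 22% × 86% × 56% = 10.5952% of Silverbay Capital LLC.
Direct interest in Silverbay Capital LLC: 21%.
Aggregating (R3): 5.7084% + 10.5952% + 21% = 37.3036%.
37.3036% exceeds the 10% threshold, so Keanu is a related party to Silverbay Capital LLC.

Yes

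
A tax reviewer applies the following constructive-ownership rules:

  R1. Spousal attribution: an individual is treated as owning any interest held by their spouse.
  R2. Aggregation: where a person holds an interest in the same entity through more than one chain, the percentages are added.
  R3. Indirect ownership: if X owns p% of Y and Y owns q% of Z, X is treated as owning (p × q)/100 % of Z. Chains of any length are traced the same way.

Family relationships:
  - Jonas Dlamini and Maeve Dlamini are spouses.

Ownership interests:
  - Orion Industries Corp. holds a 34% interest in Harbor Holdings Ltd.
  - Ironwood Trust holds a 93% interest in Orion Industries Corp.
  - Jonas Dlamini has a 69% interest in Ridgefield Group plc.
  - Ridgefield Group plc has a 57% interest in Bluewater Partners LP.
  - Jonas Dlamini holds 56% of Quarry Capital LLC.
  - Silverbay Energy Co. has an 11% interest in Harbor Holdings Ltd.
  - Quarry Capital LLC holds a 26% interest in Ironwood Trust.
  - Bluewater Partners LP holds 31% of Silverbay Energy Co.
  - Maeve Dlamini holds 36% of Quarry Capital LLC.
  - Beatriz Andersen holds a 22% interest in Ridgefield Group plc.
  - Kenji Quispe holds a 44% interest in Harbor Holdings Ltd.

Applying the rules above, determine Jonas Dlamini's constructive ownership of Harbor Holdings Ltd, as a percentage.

By spousal attribution (R1), Jonas Dlamini is treated as also owning Maeve Dlamini's interest in Quarry Capital LLC, giving 56% + 36% = 92%.
Chain via Ridgefield Group plc → Bluewater Partners LP → Silverbay Energy Co. (R3): 69% × 57% × 31% × 11% = 1.341153% of Harbor Holdings Ltd.
Chain via Quarry Capital LLC → Ironwood Trust → Orion Industries Corp. (R3): 92% × 26% × 93% × 34% = 7.563504% of Harbor Holdings Ltd.
Aggregating (R2): 1.341153% + 7.563504% = 8.904657%.

8.904657%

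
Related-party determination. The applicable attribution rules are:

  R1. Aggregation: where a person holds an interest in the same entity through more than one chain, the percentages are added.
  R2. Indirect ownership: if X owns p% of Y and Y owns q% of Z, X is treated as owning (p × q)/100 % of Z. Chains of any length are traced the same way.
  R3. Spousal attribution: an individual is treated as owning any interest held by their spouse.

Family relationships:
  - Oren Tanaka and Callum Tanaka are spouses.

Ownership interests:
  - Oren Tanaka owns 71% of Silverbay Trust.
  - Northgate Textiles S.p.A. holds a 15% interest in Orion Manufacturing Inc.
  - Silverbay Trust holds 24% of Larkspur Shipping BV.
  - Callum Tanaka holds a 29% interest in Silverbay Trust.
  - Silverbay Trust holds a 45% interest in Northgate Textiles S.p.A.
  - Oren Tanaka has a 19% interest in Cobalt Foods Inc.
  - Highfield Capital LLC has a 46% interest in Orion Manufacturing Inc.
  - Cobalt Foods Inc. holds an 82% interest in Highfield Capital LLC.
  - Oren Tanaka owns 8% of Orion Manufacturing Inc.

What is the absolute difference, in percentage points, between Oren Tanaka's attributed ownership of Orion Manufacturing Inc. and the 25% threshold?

3.0832

By spousal attribution (R3), Oren Tanaka is treated as also owning Callum Tanaka's interest in Silverbay Trust, giving 71% + 29% = 100%.
Chain via Silverbay Trust → Northgate Textiles S.p.A. (R2): 100% × 45% × 15% = 6.75% of Orion Manufacturing Inc.
Chain via Cobalt Foods Inc. → Highfield Capital LLC (R2): 19% × 82% × 46% = 7.1668% of Orion Manufacturing Inc.
Direct interest in Orion Manufacturing Inc: 8%.
Aggregating (R1): 6.75% + 7.1668% + 8% = 21.9168%.
21.9168% falls short of the 25% threshold by 3.0832 percentage points.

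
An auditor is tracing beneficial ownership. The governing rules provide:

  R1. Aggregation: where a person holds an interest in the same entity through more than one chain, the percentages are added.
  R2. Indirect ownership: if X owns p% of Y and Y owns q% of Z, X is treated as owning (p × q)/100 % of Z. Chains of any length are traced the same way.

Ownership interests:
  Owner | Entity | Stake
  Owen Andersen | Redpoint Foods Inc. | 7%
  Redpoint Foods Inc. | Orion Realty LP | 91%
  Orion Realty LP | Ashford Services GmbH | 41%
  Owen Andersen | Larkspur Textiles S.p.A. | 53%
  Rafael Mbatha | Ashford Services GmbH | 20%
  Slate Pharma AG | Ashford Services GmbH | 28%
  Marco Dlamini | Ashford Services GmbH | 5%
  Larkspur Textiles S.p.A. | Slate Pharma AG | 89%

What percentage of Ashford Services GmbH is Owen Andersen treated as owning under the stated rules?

15.8193%

Chain via Larkspur Textiles S.p.A. → Slate Pharma AG (R2): 53% × 89% × 28% = 13.2076% of Ashford Services GmbH.
Chain via Redpoint Foods Inc. → Orion Realty LP (R2): 7% × 91% × 41% = 2.6117% of Ashford Services GmbH.
Aggregating (R1): 13.2076% + 2.6117% = 15.8193%.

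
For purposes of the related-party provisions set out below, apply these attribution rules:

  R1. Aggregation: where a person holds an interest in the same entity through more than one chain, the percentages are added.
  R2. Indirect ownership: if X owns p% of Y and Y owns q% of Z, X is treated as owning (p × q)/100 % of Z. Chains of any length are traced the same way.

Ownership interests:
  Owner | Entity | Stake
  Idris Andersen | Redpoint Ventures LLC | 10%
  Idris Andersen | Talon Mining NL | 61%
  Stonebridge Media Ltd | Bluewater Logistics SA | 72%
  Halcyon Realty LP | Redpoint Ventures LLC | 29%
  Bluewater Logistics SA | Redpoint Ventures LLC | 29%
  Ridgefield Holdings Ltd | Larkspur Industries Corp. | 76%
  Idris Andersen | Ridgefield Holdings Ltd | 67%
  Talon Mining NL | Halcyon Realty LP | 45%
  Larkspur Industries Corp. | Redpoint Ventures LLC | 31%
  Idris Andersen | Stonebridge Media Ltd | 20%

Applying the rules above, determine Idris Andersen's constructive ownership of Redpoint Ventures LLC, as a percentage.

37.9217%

Chain via Ridgefield Holdings Ltd → Larkspur Industries Corp. (R2): 67% × 76% × 31% = 15.7852% of Redpoint Ventures LLC.
Chain via Stonebridge Media Ltd → Bluewater Logistics SA (R2): 20% × 72% × 29% = 4.176% of Redpoint Ventures LLC.
Chain via Talon Mining NL → Halcyon Realty LP (R2): 61% × 45% × 29% = 7.9605% of Redpoint Ventures LLC.
Direct interest in Redpoint Ventures LLC: 10%.
Aggregating (R1): 15.7852% + 4.176% + 7.9605% + 10% = 37.9217%.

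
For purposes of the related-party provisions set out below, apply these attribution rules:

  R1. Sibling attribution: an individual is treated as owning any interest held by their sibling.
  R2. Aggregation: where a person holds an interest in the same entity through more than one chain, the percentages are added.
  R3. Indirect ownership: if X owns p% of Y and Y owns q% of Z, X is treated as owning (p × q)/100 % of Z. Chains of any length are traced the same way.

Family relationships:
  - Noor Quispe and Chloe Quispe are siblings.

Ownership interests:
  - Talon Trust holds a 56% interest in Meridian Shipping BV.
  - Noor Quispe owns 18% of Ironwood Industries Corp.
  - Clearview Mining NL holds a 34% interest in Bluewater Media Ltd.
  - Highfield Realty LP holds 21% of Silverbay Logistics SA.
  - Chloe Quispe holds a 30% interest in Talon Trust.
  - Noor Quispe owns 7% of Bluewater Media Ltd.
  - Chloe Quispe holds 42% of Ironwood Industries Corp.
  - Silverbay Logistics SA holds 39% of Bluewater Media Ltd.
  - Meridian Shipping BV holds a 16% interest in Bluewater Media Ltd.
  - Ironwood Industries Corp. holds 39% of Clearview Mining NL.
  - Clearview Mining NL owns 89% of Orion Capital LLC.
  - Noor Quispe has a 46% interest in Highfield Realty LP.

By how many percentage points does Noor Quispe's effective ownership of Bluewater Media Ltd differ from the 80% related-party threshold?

By sibling attribution (R1), Noor Quispe is treated as also owning Chloe Quispe's interest in Ironwood Industries Corp, giving 18% + 42% = 60%.
By sibling attribution (R1), Noor Quispe is treated as owning Chloe Quispe's 30% interest in Talon Trust.
Chain via Ironwood Industries Corp. → Clearview Mining NL (R3): 60% × 39% × 34% = 7.956% of Bluewater Media Ltd.
Chain via Highfield Realty LP → Silverbay Logistics SA (R3): 46% × 21% × 39% = 3.7674% of Bluewater Media Ltd.
Direct interest in Bluewater Media Ltd: 7%.
Chain via Talon Trust → Meridian Shipping BV (R3): 30% × 56% × 16% = 2.688% of Bluewater Media Ltd.
Aggregating (R2): 7.956% + 3.7674% + 7% + 2.688% = 21.4114%.
21.4114% falls short of the 80% threshold by 58.5886 percentage points.

58.5886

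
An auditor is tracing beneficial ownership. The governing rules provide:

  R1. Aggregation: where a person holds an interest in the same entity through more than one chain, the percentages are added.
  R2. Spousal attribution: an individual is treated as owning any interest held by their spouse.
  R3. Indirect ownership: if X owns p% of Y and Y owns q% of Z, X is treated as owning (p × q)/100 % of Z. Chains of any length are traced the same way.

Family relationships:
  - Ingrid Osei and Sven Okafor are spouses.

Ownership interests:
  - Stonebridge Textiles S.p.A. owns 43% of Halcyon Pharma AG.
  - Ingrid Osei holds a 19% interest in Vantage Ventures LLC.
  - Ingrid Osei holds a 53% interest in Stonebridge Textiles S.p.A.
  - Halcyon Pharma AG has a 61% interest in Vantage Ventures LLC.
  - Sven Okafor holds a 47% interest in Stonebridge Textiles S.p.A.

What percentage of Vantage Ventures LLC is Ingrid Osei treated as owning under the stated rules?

By spousal attribution (R2), Ingrid Osei is treated as also owning Sven Okafor's interest in Stonebridge Textiles S.p.A, giving 53% + 47% = 100%.
Chain via Stonebridge Textiles S.p.A. → Halcyon Pharma AG (R3): 100% × 43% × 61% = 26.23% of Vantage Ventures LLC.
Direct interest in Vantage Ventures LLC: 19%.
Aggregating (R1): 26.23% + 19% = 45.23%.

45.23%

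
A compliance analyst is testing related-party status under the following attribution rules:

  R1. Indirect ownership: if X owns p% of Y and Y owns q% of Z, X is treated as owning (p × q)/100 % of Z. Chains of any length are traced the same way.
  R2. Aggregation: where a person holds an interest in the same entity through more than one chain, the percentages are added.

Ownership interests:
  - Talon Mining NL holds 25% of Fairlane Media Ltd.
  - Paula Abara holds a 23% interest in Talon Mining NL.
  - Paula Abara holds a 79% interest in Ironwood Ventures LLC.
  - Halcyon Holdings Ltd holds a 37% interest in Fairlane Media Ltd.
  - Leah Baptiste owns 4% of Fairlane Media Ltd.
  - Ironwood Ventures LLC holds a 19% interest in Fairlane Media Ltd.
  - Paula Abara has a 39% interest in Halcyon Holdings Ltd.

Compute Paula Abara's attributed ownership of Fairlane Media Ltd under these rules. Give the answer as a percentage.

35.19%

Chain via Talon Mining NL (R1): 23% × 25% = 5.75% of Fairlane Media Ltd.
Chain via Halcyon Holdings Ltd (R1): 39% × 37% = 14.43% of Fairlane Media Ltd.
Chain via Ironwood Ventures LLC (R1): 79% × 19% = 15.01% of Fairlane Media Ltd.
Aggregating (R2): 5.75% + 14.43% + 15.01% = 35.19%.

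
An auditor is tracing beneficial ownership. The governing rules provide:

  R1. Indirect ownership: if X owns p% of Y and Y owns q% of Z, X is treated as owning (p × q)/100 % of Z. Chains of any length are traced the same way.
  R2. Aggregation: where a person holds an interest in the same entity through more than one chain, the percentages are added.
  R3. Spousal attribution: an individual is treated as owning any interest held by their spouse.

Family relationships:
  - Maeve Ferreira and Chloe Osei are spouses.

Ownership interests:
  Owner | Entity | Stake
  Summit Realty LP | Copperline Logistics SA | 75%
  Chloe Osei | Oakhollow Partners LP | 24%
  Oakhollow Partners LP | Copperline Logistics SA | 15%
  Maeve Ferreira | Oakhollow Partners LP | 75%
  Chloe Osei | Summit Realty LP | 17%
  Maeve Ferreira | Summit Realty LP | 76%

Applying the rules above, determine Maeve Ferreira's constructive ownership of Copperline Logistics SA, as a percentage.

84.6%

By spousal attribution (R3), Maeve Ferreira is treated as also owning Chloe Osei's interest in Oakhollow Partners LP, giving 75% + 24% = 99%.
By spousal attribution (R3), Maeve Ferreira is treated as also owning Chloe Osei's interest in Summit Realty LP, giving 76% + 17% = 93%.
Chain via Oakhollow Partners LP (R1): 99% × 15% = 14.85% of Copperline Logistics SA.
Chain via Summit Realty LP (R1): 93% × 75% = 69.75% of Copperline Logistics SA.
Aggregating (R2): 14.85% + 69.75% = 84.6%.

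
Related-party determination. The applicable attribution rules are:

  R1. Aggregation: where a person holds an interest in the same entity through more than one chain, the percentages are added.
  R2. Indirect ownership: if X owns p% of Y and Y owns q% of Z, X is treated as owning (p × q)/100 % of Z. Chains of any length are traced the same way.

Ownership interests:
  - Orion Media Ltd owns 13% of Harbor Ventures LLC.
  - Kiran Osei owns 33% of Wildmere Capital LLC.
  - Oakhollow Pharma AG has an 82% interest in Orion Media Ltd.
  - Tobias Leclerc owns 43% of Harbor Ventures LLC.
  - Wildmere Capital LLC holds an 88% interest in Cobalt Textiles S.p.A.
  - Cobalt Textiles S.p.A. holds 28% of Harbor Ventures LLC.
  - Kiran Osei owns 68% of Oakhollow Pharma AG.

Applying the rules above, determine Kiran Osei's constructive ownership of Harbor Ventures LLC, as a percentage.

15.38%

Chain via Wildmere Capital LLC → Cobalt Textiles S.p.A. (R2): 33% × 88% × 28% = 8.1312% of Harbor Ventures LLC.
Chain via Oakhollow Pharma AG → Orion Media Ltd (R2): 68% × 82% × 13% = 7.2488% of Harbor Ventures LLC.
Aggregating (R1): 8.1312% + 7.2488% = 15.38%.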